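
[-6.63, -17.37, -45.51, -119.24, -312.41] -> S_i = -6.63*2.62^i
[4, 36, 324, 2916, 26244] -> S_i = 4*9^i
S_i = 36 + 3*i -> [36, 39, 42, 45, 48]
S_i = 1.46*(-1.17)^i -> [1.46, -1.71, 2.0, -2.34, 2.74]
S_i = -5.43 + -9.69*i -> [-5.43, -15.12, -24.81, -34.5, -44.19]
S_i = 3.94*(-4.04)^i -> [3.94, -15.92, 64.31, -259.8, 1049.59]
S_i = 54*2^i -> [54, 108, 216, 432, 864]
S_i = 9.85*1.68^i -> [9.85, 16.55, 27.8, 46.71, 78.46]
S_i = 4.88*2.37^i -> [4.88, 11.57, 27.41, 64.96, 153.96]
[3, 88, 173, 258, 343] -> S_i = 3 + 85*i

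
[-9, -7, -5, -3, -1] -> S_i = -9 + 2*i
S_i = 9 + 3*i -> [9, 12, 15, 18, 21]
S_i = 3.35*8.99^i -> [3.35, 30.12, 270.75, 2434.02, 21881.83]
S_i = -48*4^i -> [-48, -192, -768, -3072, -12288]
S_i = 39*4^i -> [39, 156, 624, 2496, 9984]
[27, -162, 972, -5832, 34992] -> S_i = 27*-6^i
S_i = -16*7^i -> [-16, -112, -784, -5488, -38416]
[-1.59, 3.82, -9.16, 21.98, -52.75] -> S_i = -1.59*(-2.40)^i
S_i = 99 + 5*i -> [99, 104, 109, 114, 119]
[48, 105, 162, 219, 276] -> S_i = 48 + 57*i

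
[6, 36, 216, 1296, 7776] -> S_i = 6*6^i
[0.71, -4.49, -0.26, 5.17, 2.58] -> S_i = Random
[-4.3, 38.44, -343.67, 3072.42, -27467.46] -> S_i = -4.30*(-8.94)^i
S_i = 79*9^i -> [79, 711, 6399, 57591, 518319]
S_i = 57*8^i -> [57, 456, 3648, 29184, 233472]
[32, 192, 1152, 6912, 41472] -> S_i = 32*6^i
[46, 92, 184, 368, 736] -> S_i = 46*2^i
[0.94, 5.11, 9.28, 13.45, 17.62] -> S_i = 0.94 + 4.17*i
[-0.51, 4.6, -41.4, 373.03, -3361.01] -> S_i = -0.51*(-9.01)^i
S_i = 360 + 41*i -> [360, 401, 442, 483, 524]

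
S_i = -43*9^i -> [-43, -387, -3483, -31347, -282123]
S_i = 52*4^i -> [52, 208, 832, 3328, 13312]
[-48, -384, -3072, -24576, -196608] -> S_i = -48*8^i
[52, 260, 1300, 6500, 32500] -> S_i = 52*5^i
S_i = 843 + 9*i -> [843, 852, 861, 870, 879]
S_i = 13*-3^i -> [13, -39, 117, -351, 1053]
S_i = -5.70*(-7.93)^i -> [-5.7, 45.2, -358.44, 2842.46, -22540.71]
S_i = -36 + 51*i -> [-36, 15, 66, 117, 168]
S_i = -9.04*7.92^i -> [-9.04, -71.6, -567.05, -4491.01, -35568.8]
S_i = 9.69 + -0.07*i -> [9.69, 9.62, 9.55, 9.48, 9.41]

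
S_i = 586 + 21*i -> [586, 607, 628, 649, 670]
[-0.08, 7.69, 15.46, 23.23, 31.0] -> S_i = -0.08 + 7.77*i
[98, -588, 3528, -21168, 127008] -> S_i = 98*-6^i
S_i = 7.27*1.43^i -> [7.27, 10.4, 14.87, 21.26, 30.4]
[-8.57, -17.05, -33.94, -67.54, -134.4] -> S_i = -8.57*1.99^i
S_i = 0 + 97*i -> [0, 97, 194, 291, 388]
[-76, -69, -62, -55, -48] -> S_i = -76 + 7*i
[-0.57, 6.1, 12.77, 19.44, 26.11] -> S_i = -0.57 + 6.67*i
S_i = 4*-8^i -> [4, -32, 256, -2048, 16384]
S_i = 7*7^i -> [7, 49, 343, 2401, 16807]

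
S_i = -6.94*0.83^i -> [-6.94, -5.76, -4.78, -3.97, -3.29]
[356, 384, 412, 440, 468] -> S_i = 356 + 28*i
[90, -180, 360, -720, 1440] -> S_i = 90*-2^i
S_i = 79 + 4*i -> [79, 83, 87, 91, 95]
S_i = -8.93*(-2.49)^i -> [-8.93, 22.24, -55.37, 137.86, -343.28]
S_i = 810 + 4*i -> [810, 814, 818, 822, 826]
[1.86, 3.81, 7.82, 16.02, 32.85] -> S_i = 1.86*2.05^i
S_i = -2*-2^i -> [-2, 4, -8, 16, -32]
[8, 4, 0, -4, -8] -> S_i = 8 + -4*i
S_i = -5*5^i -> [-5, -25, -125, -625, -3125]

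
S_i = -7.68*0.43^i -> [-7.68, -3.3, -1.42, -0.61, -0.26]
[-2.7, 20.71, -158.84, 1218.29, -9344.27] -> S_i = -2.70*(-7.67)^i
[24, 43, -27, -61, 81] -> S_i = Random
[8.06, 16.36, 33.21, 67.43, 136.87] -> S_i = 8.06*2.03^i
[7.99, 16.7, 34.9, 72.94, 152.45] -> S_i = 7.99*2.09^i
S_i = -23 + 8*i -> [-23, -15, -7, 1, 9]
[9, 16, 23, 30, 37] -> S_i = 9 + 7*i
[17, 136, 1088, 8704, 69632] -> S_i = 17*8^i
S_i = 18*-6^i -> [18, -108, 648, -3888, 23328]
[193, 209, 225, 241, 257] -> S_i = 193 + 16*i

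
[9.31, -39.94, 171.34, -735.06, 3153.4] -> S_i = 9.31*(-4.29)^i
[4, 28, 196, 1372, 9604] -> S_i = 4*7^i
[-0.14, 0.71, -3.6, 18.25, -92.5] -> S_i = -0.14*(-5.07)^i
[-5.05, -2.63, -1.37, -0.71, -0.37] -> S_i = -5.05*0.52^i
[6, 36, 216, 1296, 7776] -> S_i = 6*6^i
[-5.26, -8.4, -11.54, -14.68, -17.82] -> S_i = -5.26 + -3.14*i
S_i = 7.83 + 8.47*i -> [7.83, 16.3, 24.77, 33.24, 41.71]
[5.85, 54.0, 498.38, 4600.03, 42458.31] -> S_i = 5.85*9.23^i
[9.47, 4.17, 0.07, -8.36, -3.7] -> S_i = Random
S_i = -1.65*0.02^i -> [-1.65, -0.03, -0.0, -0.0, -0.0]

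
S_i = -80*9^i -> [-80, -720, -6480, -58320, -524880]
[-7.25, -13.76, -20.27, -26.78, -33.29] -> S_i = -7.25 + -6.51*i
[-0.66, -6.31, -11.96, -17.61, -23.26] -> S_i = -0.66 + -5.65*i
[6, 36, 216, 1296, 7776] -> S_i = 6*6^i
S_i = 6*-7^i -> [6, -42, 294, -2058, 14406]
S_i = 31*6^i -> [31, 186, 1116, 6696, 40176]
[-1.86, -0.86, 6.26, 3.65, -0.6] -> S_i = Random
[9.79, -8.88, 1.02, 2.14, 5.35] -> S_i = Random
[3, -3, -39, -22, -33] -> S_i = Random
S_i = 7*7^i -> [7, 49, 343, 2401, 16807]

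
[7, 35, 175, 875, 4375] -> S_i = 7*5^i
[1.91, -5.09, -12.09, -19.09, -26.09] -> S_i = 1.91 + -7.00*i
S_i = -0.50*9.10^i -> [-0.5, -4.55, -41.4, -376.79, -3428.75]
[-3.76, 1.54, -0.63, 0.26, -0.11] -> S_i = -3.76*(-0.41)^i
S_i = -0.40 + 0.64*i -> [-0.4, 0.24, 0.88, 1.52, 2.16]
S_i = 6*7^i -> [6, 42, 294, 2058, 14406]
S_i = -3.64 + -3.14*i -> [-3.64, -6.78, -9.92, -13.06, -16.2]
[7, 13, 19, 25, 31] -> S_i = 7 + 6*i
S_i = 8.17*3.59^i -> [8.17, 29.33, 105.3, 378.01, 1357.06]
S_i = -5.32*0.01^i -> [-5.32, -0.05, -0.0, -0.0, -0.0]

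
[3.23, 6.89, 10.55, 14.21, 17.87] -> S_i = 3.23 + 3.66*i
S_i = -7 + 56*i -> [-7, 49, 105, 161, 217]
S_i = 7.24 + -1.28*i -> [7.24, 5.96, 4.68, 3.4, 2.12]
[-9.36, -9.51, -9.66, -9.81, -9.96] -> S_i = -9.36 + -0.15*i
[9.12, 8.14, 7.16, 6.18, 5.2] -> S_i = 9.12 + -0.98*i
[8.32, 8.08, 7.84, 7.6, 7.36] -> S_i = 8.32 + -0.24*i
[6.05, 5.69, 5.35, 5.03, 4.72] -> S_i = 6.05*0.94^i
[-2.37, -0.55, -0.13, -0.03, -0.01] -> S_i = -2.37*0.23^i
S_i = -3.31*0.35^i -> [-3.31, -1.16, -0.41, -0.14, -0.05]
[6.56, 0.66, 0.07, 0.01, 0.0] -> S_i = 6.56*0.10^i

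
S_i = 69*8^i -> [69, 552, 4416, 35328, 282624]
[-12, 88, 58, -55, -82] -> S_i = Random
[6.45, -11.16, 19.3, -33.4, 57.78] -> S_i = 6.45*(-1.73)^i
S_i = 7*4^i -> [7, 28, 112, 448, 1792]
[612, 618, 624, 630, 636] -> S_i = 612 + 6*i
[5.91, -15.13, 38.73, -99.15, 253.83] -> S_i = 5.91*(-2.56)^i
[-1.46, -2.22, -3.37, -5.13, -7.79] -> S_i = -1.46*1.52^i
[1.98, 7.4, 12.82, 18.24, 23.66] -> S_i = 1.98 + 5.42*i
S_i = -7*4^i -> [-7, -28, -112, -448, -1792]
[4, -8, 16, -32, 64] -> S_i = 4*-2^i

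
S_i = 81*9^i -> [81, 729, 6561, 59049, 531441]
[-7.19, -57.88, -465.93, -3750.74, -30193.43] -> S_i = -7.19*8.05^i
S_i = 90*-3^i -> [90, -270, 810, -2430, 7290]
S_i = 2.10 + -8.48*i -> [2.1, -6.38, -14.86, -23.34, -31.82]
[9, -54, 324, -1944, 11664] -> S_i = 9*-6^i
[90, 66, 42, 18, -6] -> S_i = 90 + -24*i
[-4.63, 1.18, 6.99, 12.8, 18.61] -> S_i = -4.63 + 5.81*i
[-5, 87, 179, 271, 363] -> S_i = -5 + 92*i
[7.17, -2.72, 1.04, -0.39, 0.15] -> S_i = 7.17*(-0.38)^i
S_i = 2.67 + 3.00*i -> [2.67, 5.67, 8.67, 11.67, 14.67]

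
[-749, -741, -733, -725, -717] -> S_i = -749 + 8*i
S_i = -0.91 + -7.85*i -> [-0.91, -8.76, -16.61, -24.46, -32.31]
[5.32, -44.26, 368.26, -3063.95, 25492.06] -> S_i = 5.32*(-8.32)^i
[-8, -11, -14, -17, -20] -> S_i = -8 + -3*i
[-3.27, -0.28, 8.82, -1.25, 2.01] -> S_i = Random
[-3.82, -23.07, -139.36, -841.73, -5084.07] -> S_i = -3.82*6.04^i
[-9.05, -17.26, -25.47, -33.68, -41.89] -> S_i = -9.05 + -8.21*i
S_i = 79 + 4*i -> [79, 83, 87, 91, 95]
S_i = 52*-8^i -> [52, -416, 3328, -26624, 212992]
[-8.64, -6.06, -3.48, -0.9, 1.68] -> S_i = -8.64 + 2.58*i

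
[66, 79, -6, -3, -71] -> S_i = Random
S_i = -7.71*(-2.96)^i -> [-7.71, 22.82, -67.55, 199.95, -591.86]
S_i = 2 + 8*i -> [2, 10, 18, 26, 34]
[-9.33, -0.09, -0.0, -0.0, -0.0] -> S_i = -9.33*0.01^i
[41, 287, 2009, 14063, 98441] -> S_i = 41*7^i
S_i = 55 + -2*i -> [55, 53, 51, 49, 47]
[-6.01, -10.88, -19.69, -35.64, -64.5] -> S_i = -6.01*1.81^i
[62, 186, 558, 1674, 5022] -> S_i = 62*3^i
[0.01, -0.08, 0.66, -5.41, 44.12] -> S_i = 0.01*(-8.15)^i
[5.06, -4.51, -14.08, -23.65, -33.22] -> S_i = 5.06 + -9.57*i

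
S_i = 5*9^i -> [5, 45, 405, 3645, 32805]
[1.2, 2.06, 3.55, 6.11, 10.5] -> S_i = 1.20*1.72^i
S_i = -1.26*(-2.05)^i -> [-1.26, 2.58, -5.3, 10.86, -22.25]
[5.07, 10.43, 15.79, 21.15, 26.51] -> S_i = 5.07 + 5.36*i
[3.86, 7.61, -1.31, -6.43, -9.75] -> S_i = Random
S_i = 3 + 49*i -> [3, 52, 101, 150, 199]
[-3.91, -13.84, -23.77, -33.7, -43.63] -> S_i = -3.91 + -9.93*i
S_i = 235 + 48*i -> [235, 283, 331, 379, 427]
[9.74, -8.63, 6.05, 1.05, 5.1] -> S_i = Random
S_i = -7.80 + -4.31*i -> [-7.8, -12.11, -16.42, -20.73, -25.04]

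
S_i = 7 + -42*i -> [7, -35, -77, -119, -161]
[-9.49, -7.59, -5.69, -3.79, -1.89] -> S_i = -9.49 + 1.90*i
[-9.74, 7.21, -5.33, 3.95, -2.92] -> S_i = -9.74*(-0.74)^i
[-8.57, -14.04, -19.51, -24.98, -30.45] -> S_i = -8.57 + -5.47*i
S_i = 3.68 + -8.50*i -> [3.68, -4.82, -13.32, -21.82, -30.32]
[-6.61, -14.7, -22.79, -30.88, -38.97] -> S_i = -6.61 + -8.09*i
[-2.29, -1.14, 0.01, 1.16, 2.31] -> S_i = -2.29 + 1.15*i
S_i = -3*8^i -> [-3, -24, -192, -1536, -12288]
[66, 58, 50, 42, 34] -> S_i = 66 + -8*i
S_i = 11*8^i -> [11, 88, 704, 5632, 45056]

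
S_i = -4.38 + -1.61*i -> [-4.38, -5.99, -7.6, -9.21, -10.82]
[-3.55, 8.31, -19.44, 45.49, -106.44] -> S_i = -3.55*(-2.34)^i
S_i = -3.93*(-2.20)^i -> [-3.93, 8.65, -19.02, 41.85, -92.06]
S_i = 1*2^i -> [1, 2, 4, 8, 16]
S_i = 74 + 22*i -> [74, 96, 118, 140, 162]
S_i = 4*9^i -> [4, 36, 324, 2916, 26244]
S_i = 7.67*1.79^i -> [7.67, 13.73, 24.58, 43.99, 78.74]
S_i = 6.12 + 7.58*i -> [6.12, 13.7, 21.28, 28.86, 36.44]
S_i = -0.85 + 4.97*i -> [-0.85, 4.12, 9.09, 14.06, 19.03]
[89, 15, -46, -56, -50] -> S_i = Random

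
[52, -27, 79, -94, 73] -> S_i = Random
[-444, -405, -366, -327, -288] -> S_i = -444 + 39*i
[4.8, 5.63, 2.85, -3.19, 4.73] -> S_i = Random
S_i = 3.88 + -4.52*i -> [3.88, -0.64, -5.16, -9.68, -14.2]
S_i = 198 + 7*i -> [198, 205, 212, 219, 226]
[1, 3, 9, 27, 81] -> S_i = 1*3^i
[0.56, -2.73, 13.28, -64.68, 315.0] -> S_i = 0.56*(-4.87)^i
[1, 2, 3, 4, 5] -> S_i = 1 + 1*i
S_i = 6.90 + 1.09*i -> [6.9, 7.99, 9.08, 10.17, 11.26]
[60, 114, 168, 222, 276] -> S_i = 60 + 54*i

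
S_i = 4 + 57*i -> [4, 61, 118, 175, 232]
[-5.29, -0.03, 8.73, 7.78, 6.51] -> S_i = Random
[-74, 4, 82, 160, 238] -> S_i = -74 + 78*i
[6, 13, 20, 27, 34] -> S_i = 6 + 7*i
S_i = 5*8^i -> [5, 40, 320, 2560, 20480]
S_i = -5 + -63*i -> [-5, -68, -131, -194, -257]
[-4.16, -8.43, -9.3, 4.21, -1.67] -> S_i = Random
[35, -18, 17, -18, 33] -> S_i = Random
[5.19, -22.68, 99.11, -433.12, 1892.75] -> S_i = 5.19*(-4.37)^i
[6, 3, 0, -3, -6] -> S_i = 6 + -3*i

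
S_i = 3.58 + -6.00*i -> [3.58, -2.42, -8.42, -14.42, -20.42]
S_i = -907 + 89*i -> [-907, -818, -729, -640, -551]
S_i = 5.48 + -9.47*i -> [5.48, -3.99, -13.46, -22.93, -32.4]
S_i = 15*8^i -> [15, 120, 960, 7680, 61440]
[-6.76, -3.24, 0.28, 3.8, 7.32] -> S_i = -6.76 + 3.52*i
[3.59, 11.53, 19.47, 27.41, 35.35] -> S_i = 3.59 + 7.94*i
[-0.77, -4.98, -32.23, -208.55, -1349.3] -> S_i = -0.77*6.47^i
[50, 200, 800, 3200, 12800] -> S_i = 50*4^i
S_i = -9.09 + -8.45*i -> [-9.09, -17.54, -25.99, -34.44, -42.89]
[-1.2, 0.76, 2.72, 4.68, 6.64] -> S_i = -1.20 + 1.96*i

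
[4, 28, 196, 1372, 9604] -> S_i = 4*7^i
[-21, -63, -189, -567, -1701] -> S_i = -21*3^i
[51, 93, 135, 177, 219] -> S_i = 51 + 42*i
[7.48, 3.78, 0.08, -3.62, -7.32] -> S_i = 7.48 + -3.70*i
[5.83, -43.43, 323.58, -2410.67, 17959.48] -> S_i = 5.83*(-7.45)^i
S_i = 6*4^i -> [6, 24, 96, 384, 1536]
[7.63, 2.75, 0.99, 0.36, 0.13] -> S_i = 7.63*0.36^i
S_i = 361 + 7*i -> [361, 368, 375, 382, 389]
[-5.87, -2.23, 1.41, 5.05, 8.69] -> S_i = -5.87 + 3.64*i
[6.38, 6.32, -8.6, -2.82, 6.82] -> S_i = Random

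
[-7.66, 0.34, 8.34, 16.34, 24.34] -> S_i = -7.66 + 8.00*i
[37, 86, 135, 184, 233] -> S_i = 37 + 49*i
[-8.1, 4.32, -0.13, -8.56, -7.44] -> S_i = Random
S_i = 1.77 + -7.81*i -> [1.77, -6.04, -13.85, -21.66, -29.47]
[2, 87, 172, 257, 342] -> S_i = 2 + 85*i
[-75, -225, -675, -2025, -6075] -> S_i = -75*3^i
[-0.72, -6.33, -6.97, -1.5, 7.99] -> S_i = Random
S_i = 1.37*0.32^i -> [1.37, 0.44, 0.14, 0.04, 0.01]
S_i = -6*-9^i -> [-6, 54, -486, 4374, -39366]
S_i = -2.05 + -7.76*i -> [-2.05, -9.81, -17.57, -25.33, -33.09]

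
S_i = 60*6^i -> [60, 360, 2160, 12960, 77760]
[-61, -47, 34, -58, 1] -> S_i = Random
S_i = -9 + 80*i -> [-9, 71, 151, 231, 311]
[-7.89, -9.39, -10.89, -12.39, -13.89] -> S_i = -7.89 + -1.50*i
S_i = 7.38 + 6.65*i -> [7.38, 14.03, 20.68, 27.33, 33.98]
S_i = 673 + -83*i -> [673, 590, 507, 424, 341]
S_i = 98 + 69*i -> [98, 167, 236, 305, 374]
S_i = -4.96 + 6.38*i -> [-4.96, 1.42, 7.8, 14.18, 20.56]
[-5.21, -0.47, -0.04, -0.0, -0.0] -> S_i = -5.21*0.09^i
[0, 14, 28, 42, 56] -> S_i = 0 + 14*i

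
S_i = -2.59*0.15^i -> [-2.59, -0.39, -0.06, -0.01, -0.0]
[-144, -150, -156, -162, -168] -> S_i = -144 + -6*i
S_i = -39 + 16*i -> [-39, -23, -7, 9, 25]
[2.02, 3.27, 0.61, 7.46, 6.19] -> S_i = Random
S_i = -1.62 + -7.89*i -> [-1.62, -9.51, -17.4, -25.29, -33.18]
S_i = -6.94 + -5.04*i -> [-6.94, -11.98, -17.02, -22.06, -27.1]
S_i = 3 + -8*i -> [3, -5, -13, -21, -29]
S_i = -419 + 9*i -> [-419, -410, -401, -392, -383]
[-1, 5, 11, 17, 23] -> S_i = -1 + 6*i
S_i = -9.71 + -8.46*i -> [-9.71, -18.17, -26.63, -35.09, -43.55]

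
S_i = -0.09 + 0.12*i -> [-0.09, 0.03, 0.15, 0.27, 0.39]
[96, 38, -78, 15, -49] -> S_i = Random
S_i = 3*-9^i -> [3, -27, 243, -2187, 19683]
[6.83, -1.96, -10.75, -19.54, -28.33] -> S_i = 6.83 + -8.79*i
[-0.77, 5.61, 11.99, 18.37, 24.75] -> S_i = -0.77 + 6.38*i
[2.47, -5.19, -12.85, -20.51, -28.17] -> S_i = 2.47 + -7.66*i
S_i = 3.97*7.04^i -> [3.97, 27.95, 196.76, 1385.19, 9751.72]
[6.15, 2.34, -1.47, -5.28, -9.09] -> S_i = 6.15 + -3.81*i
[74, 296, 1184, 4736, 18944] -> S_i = 74*4^i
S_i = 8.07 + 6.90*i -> [8.07, 14.97, 21.87, 28.77, 35.67]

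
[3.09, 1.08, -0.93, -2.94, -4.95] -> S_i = 3.09 + -2.01*i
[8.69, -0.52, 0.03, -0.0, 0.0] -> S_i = 8.69*(-0.06)^i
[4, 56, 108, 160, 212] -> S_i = 4 + 52*i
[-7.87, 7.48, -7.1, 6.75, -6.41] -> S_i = -7.87*(-0.95)^i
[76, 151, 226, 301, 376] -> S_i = 76 + 75*i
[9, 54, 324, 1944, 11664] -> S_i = 9*6^i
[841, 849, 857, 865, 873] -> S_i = 841 + 8*i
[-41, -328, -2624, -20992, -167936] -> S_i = -41*8^i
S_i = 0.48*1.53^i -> [0.48, 0.73, 1.12, 1.72, 2.63]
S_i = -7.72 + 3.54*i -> [-7.72, -4.18, -0.64, 2.9, 6.44]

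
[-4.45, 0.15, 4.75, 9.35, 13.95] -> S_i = -4.45 + 4.60*i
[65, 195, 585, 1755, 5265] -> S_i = 65*3^i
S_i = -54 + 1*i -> [-54, -53, -52, -51, -50]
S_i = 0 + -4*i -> [0, -4, -8, -12, -16]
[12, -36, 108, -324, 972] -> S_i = 12*-3^i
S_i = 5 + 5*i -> [5, 10, 15, 20, 25]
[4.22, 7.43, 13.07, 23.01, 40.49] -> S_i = 4.22*1.76^i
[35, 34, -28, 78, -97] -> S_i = Random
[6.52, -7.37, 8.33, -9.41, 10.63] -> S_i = 6.52*(-1.13)^i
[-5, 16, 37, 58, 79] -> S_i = -5 + 21*i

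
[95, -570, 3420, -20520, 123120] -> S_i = 95*-6^i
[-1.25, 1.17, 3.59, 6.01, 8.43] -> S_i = -1.25 + 2.42*i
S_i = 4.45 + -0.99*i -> [4.45, 3.46, 2.47, 1.48, 0.49]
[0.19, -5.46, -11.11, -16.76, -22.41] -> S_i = 0.19 + -5.65*i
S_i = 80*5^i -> [80, 400, 2000, 10000, 50000]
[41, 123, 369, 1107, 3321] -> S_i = 41*3^i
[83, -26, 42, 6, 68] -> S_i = Random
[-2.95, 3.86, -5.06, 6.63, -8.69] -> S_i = -2.95*(-1.31)^i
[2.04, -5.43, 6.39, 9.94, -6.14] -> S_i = Random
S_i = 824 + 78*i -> [824, 902, 980, 1058, 1136]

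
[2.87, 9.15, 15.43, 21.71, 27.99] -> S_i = 2.87 + 6.28*i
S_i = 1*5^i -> [1, 5, 25, 125, 625]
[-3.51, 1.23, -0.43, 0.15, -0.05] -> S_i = -3.51*(-0.35)^i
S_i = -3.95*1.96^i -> [-3.95, -7.74, -15.17, -29.74, -58.29]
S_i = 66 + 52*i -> [66, 118, 170, 222, 274]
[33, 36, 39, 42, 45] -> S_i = 33 + 3*i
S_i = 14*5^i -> [14, 70, 350, 1750, 8750]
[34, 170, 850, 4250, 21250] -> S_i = 34*5^i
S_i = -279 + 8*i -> [-279, -271, -263, -255, -247]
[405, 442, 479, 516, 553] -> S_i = 405 + 37*i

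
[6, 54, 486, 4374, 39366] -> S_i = 6*9^i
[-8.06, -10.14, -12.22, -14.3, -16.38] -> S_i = -8.06 + -2.08*i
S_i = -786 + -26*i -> [-786, -812, -838, -864, -890]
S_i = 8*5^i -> [8, 40, 200, 1000, 5000]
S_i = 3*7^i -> [3, 21, 147, 1029, 7203]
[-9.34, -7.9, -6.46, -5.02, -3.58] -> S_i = -9.34 + 1.44*i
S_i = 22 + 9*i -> [22, 31, 40, 49, 58]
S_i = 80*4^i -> [80, 320, 1280, 5120, 20480]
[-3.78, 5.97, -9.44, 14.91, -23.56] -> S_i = -3.78*(-1.58)^i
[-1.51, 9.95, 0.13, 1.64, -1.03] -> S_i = Random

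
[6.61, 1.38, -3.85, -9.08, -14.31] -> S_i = 6.61 + -5.23*i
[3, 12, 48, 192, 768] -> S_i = 3*4^i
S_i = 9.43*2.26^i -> [9.43, 21.31, 48.16, 108.85, 246.01]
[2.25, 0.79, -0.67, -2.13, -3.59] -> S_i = 2.25 + -1.46*i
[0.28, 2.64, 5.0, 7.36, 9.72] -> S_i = 0.28 + 2.36*i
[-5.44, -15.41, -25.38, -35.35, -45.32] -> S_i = -5.44 + -9.97*i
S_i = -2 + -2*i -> [-2, -4, -6, -8, -10]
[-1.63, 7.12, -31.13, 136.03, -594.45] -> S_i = -1.63*(-4.37)^i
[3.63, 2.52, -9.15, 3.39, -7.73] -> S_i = Random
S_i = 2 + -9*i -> [2, -7, -16, -25, -34]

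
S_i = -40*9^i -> [-40, -360, -3240, -29160, -262440]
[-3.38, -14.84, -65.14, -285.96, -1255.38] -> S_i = -3.38*4.39^i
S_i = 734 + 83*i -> [734, 817, 900, 983, 1066]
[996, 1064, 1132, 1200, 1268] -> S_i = 996 + 68*i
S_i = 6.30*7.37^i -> [6.3, 46.43, 342.2, 2521.99, 18587.05]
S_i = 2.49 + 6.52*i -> [2.49, 9.01, 15.53, 22.05, 28.57]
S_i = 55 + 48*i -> [55, 103, 151, 199, 247]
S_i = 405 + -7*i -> [405, 398, 391, 384, 377]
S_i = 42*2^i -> [42, 84, 168, 336, 672]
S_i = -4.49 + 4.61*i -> [-4.49, 0.12, 4.73, 9.34, 13.95]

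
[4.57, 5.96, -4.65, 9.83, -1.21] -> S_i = Random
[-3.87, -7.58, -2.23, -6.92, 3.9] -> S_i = Random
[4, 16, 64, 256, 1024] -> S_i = 4*4^i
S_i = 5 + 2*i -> [5, 7, 9, 11, 13]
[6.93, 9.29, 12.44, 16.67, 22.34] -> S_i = 6.93*1.34^i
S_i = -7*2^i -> [-7, -14, -28, -56, -112]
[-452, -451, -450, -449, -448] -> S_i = -452 + 1*i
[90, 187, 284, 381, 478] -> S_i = 90 + 97*i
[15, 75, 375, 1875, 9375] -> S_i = 15*5^i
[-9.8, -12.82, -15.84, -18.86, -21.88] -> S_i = -9.80 + -3.02*i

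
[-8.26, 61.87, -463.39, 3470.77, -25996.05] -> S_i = -8.26*(-7.49)^i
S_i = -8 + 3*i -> [-8, -5, -2, 1, 4]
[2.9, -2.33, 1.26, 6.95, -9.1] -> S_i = Random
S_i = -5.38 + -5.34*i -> [-5.38, -10.72, -16.06, -21.4, -26.74]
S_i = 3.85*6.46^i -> [3.85, 24.87, 160.67, 1037.91, 6704.88]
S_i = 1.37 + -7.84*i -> [1.37, -6.47, -14.31, -22.15, -29.99]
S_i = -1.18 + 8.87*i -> [-1.18, 7.69, 16.56, 25.43, 34.3]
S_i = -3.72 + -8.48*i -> [-3.72, -12.2, -20.68, -29.16, -37.64]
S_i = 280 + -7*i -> [280, 273, 266, 259, 252]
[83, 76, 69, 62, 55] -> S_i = 83 + -7*i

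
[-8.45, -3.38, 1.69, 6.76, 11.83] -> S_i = -8.45 + 5.07*i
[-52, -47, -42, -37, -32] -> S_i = -52 + 5*i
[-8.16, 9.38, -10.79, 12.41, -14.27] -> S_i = -8.16*(-1.15)^i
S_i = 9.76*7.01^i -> [9.76, 68.42, 479.61, 3362.05, 23567.95]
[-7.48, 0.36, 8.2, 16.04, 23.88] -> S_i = -7.48 + 7.84*i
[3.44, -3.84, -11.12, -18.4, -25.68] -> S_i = 3.44 + -7.28*i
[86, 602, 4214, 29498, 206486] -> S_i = 86*7^i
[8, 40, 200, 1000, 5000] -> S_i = 8*5^i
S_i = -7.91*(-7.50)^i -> [-7.91, 59.32, -444.94, 3337.03, -25027.73]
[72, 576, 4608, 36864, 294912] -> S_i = 72*8^i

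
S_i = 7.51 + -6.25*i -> [7.51, 1.26, -4.99, -11.24, -17.49]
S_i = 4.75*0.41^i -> [4.75, 1.95, 0.8, 0.33, 0.13]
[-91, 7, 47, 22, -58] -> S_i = Random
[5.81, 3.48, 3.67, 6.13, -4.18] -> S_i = Random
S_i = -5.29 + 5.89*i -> [-5.29, 0.6, 6.49, 12.38, 18.27]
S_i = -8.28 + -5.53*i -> [-8.28, -13.81, -19.34, -24.87, -30.4]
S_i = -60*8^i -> [-60, -480, -3840, -30720, -245760]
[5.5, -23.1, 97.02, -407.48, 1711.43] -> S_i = 5.50*(-4.20)^i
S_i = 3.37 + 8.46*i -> [3.37, 11.83, 20.29, 28.75, 37.21]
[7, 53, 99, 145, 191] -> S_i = 7 + 46*i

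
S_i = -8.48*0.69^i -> [-8.48, -5.85, -4.04, -2.79, -1.92]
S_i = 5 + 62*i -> [5, 67, 129, 191, 253]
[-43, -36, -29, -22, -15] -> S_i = -43 + 7*i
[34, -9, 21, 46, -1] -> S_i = Random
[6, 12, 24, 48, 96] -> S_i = 6*2^i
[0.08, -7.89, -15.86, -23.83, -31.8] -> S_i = 0.08 + -7.97*i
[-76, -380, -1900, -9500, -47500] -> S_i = -76*5^i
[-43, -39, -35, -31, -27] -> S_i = -43 + 4*i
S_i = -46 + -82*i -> [-46, -128, -210, -292, -374]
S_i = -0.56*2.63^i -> [-0.56, -1.47, -3.87, -10.19, -26.79]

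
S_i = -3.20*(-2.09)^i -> [-3.2, 6.69, -13.98, 29.21, -61.06]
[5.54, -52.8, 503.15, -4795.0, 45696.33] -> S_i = 5.54*(-9.53)^i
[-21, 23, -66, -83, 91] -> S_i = Random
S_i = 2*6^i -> [2, 12, 72, 432, 2592]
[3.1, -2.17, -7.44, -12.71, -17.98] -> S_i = 3.10 + -5.27*i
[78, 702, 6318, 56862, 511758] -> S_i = 78*9^i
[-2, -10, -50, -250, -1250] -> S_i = -2*5^i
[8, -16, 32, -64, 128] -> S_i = 8*-2^i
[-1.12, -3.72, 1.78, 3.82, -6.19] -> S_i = Random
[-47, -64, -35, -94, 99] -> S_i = Random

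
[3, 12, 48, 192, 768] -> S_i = 3*4^i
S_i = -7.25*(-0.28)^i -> [-7.25, 2.03, -0.57, 0.16, -0.04]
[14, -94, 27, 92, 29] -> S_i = Random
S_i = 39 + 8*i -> [39, 47, 55, 63, 71]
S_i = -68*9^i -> [-68, -612, -5508, -49572, -446148]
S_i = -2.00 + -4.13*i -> [-2.0, -6.13, -10.26, -14.39, -18.52]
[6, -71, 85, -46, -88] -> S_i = Random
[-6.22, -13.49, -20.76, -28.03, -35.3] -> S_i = -6.22 + -7.27*i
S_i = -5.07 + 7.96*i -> [-5.07, 2.89, 10.85, 18.81, 26.77]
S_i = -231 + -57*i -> [-231, -288, -345, -402, -459]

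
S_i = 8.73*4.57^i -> [8.73, 39.9, 182.33, 833.23, 3807.84]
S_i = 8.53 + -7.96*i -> [8.53, 0.57, -7.39, -15.35, -23.31]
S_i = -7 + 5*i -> [-7, -2, 3, 8, 13]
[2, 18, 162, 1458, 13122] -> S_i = 2*9^i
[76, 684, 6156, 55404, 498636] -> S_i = 76*9^i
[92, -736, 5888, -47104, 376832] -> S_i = 92*-8^i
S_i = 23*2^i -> [23, 46, 92, 184, 368]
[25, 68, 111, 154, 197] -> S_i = 25 + 43*i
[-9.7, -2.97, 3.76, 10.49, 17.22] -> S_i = -9.70 + 6.73*i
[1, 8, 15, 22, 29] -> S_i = 1 + 7*i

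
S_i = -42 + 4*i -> [-42, -38, -34, -30, -26]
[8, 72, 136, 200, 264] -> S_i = 8 + 64*i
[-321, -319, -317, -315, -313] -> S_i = -321 + 2*i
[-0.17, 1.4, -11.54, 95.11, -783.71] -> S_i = -0.17*(-8.24)^i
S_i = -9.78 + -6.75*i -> [-9.78, -16.53, -23.28, -30.03, -36.78]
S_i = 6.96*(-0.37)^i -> [6.96, -2.58, 0.95, -0.35, 0.13]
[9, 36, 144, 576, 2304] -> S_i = 9*4^i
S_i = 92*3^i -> [92, 276, 828, 2484, 7452]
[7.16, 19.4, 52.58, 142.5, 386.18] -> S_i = 7.16*2.71^i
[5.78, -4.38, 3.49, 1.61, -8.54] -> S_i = Random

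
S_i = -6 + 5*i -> [-6, -1, 4, 9, 14]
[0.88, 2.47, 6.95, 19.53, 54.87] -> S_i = 0.88*2.81^i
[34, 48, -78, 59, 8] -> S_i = Random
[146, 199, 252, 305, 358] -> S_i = 146 + 53*i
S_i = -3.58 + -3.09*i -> [-3.58, -6.67, -9.76, -12.85, -15.94]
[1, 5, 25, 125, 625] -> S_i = 1*5^i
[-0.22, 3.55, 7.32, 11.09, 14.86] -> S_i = -0.22 + 3.77*i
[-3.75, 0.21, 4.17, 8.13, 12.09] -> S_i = -3.75 + 3.96*i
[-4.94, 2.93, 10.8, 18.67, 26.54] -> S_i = -4.94 + 7.87*i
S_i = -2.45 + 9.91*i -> [-2.45, 7.46, 17.37, 27.28, 37.19]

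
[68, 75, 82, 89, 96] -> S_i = 68 + 7*i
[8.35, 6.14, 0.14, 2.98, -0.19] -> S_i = Random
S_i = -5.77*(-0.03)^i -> [-5.77, 0.17, -0.01, 0.0, -0.0]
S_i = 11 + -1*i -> [11, 10, 9, 8, 7]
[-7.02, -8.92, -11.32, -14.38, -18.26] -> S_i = -7.02*1.27^i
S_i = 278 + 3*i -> [278, 281, 284, 287, 290]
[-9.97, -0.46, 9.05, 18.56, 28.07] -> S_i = -9.97 + 9.51*i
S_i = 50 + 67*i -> [50, 117, 184, 251, 318]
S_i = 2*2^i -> [2, 4, 8, 16, 32]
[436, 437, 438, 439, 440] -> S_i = 436 + 1*i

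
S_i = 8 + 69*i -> [8, 77, 146, 215, 284]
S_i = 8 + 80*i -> [8, 88, 168, 248, 328]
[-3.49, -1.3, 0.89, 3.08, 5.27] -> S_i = -3.49 + 2.19*i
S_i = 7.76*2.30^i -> [7.76, 17.85, 41.05, 94.42, 217.16]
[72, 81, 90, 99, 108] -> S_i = 72 + 9*i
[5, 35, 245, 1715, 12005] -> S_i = 5*7^i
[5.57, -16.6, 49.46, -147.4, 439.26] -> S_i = 5.57*(-2.98)^i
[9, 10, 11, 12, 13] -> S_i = 9 + 1*i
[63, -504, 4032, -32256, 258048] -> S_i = 63*-8^i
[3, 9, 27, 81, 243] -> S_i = 3*3^i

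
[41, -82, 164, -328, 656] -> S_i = 41*-2^i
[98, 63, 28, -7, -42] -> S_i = 98 + -35*i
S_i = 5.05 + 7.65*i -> [5.05, 12.7, 20.35, 28.0, 35.65]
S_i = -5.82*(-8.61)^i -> [-5.82, 50.11, -431.45, 3714.77, -31984.21]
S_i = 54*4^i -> [54, 216, 864, 3456, 13824]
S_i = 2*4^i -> [2, 8, 32, 128, 512]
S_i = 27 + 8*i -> [27, 35, 43, 51, 59]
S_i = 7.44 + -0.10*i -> [7.44, 7.34, 7.24, 7.14, 7.04]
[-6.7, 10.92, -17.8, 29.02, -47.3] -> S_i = -6.70*(-1.63)^i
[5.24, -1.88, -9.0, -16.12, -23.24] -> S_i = 5.24 + -7.12*i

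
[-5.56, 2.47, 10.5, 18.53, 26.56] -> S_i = -5.56 + 8.03*i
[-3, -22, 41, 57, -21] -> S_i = Random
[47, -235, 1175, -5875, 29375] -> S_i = 47*-5^i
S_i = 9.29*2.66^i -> [9.29, 24.71, 65.73, 174.85, 465.1]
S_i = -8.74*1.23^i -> [-8.74, -10.75, -13.22, -16.26, -20.0]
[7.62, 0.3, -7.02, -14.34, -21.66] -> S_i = 7.62 + -7.32*i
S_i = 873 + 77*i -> [873, 950, 1027, 1104, 1181]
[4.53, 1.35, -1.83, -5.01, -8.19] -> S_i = 4.53 + -3.18*i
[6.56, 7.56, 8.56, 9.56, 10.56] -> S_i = 6.56 + 1.00*i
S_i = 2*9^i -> [2, 18, 162, 1458, 13122]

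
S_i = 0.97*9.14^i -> [0.97, 8.87, 81.03, 740.65, 6769.5]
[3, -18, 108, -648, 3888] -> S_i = 3*-6^i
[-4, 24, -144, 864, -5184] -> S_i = -4*-6^i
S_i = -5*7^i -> [-5, -35, -245, -1715, -12005]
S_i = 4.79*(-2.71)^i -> [4.79, -12.98, 35.18, -95.33, 258.35]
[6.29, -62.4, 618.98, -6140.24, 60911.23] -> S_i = 6.29*(-9.92)^i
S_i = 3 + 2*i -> [3, 5, 7, 9, 11]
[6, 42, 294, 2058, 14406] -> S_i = 6*7^i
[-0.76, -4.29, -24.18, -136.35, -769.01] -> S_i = -0.76*5.64^i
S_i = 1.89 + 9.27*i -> [1.89, 11.16, 20.43, 29.7, 38.97]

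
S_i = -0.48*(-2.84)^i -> [-0.48, 1.36, -3.87, 11.0, -31.23]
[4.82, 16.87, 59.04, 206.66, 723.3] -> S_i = 4.82*3.50^i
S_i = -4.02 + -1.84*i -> [-4.02, -5.86, -7.7, -9.54, -11.38]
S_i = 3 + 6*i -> [3, 9, 15, 21, 27]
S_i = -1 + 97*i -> [-1, 96, 193, 290, 387]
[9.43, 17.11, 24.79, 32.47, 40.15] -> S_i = 9.43 + 7.68*i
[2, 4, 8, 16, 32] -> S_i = 2*2^i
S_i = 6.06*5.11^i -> [6.06, 30.97, 158.24, 808.6, 4131.96]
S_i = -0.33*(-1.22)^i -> [-0.33, 0.4, -0.49, 0.6, -0.73]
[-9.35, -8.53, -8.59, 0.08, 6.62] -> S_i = Random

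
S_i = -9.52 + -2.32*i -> [-9.52, -11.84, -14.16, -16.48, -18.8]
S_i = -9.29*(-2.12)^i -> [-9.29, 19.69, -41.75, 88.52, -187.65]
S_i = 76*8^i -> [76, 608, 4864, 38912, 311296]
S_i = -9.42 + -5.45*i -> [-9.42, -14.87, -20.32, -25.77, -31.22]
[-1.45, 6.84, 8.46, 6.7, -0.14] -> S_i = Random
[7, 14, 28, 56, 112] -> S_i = 7*2^i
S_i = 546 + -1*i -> [546, 545, 544, 543, 542]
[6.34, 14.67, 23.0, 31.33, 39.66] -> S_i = 6.34 + 8.33*i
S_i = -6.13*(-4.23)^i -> [-6.13, 25.93, -109.68, 463.96, -1962.56]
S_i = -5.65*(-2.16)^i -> [-5.65, 12.2, -26.36, 56.94, -122.99]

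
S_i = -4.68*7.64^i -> [-4.68, -35.76, -273.17, -2087.02, -15944.81]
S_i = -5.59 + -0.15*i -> [-5.59, -5.74, -5.89, -6.04, -6.19]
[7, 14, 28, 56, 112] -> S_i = 7*2^i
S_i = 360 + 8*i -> [360, 368, 376, 384, 392]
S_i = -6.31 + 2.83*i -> [-6.31, -3.48, -0.65, 2.18, 5.01]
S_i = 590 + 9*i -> [590, 599, 608, 617, 626]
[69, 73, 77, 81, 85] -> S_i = 69 + 4*i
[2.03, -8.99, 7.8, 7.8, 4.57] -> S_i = Random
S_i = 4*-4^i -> [4, -16, 64, -256, 1024]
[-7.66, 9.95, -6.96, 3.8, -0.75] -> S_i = Random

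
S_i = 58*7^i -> [58, 406, 2842, 19894, 139258]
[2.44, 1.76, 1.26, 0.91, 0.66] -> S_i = 2.44*0.72^i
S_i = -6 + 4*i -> [-6, -2, 2, 6, 10]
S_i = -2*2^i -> [-2, -4, -8, -16, -32]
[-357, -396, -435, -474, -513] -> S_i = -357 + -39*i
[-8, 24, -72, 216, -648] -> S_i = -8*-3^i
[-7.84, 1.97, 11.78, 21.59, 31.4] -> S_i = -7.84 + 9.81*i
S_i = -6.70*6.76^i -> [-6.7, -45.29, -306.17, -2069.74, -13991.41]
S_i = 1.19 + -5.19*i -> [1.19, -4.0, -9.19, -14.38, -19.57]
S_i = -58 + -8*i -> [-58, -66, -74, -82, -90]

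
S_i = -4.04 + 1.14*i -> [-4.04, -2.9, -1.76, -0.62, 0.52]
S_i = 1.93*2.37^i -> [1.93, 4.57, 10.84, 25.69, 60.89]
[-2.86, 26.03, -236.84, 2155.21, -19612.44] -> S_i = -2.86*(-9.10)^i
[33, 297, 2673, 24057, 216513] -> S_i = 33*9^i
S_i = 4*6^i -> [4, 24, 144, 864, 5184]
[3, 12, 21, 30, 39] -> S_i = 3 + 9*i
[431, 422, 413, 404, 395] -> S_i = 431 + -9*i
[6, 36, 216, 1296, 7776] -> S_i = 6*6^i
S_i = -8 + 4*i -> [-8, -4, 0, 4, 8]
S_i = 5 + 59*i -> [5, 64, 123, 182, 241]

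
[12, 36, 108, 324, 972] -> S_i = 12*3^i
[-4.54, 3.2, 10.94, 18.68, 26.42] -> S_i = -4.54 + 7.74*i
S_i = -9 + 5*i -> [-9, -4, 1, 6, 11]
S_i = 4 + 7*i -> [4, 11, 18, 25, 32]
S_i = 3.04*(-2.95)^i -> [3.04, -8.97, 26.46, -78.04, 230.23]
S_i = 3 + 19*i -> [3, 22, 41, 60, 79]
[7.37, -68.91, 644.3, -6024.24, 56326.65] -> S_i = 7.37*(-9.35)^i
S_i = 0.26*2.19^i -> [0.26, 0.57, 1.25, 2.73, 5.98]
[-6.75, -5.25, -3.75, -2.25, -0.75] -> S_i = -6.75 + 1.50*i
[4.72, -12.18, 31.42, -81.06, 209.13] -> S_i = 4.72*(-2.58)^i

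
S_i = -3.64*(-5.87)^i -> [-3.64, 21.37, -125.42, 736.23, -4321.69]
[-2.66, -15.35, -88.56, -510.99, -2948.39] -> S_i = -2.66*5.77^i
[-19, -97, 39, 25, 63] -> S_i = Random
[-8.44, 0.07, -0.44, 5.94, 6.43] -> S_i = Random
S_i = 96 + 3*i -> [96, 99, 102, 105, 108]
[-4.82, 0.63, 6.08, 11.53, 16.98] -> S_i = -4.82 + 5.45*i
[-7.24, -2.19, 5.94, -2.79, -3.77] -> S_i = Random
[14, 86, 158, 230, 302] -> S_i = 14 + 72*i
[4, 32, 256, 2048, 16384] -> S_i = 4*8^i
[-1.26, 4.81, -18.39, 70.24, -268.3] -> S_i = -1.26*(-3.82)^i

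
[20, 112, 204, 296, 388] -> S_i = 20 + 92*i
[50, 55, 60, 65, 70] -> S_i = 50 + 5*i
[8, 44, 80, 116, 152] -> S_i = 8 + 36*i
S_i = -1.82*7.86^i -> [-1.82, -14.31, -112.44, -883.77, -6946.43]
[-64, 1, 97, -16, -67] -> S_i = Random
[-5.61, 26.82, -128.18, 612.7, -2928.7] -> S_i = -5.61*(-4.78)^i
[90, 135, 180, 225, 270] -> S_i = 90 + 45*i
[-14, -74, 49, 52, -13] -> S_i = Random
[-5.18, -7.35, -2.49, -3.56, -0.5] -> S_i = Random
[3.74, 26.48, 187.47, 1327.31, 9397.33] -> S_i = 3.74*7.08^i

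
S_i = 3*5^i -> [3, 15, 75, 375, 1875]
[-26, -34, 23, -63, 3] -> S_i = Random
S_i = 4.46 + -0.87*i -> [4.46, 3.59, 2.72, 1.85, 0.98]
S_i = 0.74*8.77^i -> [0.74, 6.49, 56.92, 499.15, 4377.54]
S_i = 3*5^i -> [3, 15, 75, 375, 1875]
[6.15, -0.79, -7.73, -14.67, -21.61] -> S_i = 6.15 + -6.94*i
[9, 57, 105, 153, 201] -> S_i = 9 + 48*i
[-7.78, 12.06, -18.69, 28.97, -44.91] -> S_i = -7.78*(-1.55)^i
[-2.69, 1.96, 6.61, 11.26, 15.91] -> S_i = -2.69 + 4.65*i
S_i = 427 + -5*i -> [427, 422, 417, 412, 407]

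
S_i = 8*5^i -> [8, 40, 200, 1000, 5000]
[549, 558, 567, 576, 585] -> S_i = 549 + 9*i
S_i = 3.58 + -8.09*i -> [3.58, -4.51, -12.6, -20.69, -28.78]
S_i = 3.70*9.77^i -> [3.7, 36.15, 353.18, 3450.53, 33711.65]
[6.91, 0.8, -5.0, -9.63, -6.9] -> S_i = Random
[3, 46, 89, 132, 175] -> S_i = 3 + 43*i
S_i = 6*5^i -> [6, 30, 150, 750, 3750]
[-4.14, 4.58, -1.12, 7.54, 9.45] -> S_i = Random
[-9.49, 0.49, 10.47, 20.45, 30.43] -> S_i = -9.49 + 9.98*i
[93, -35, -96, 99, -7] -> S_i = Random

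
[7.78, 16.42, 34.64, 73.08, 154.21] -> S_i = 7.78*2.11^i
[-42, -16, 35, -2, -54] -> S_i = Random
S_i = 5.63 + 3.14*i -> [5.63, 8.77, 11.91, 15.05, 18.19]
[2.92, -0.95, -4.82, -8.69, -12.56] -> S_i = 2.92 + -3.87*i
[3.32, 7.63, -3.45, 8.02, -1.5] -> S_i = Random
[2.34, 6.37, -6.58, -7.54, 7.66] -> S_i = Random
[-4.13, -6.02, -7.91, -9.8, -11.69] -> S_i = -4.13 + -1.89*i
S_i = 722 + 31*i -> [722, 753, 784, 815, 846]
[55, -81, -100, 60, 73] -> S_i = Random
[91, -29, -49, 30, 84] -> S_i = Random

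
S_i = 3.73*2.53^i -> [3.73, 9.44, 23.88, 60.4, 152.82]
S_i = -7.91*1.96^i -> [-7.91, -15.5, -30.39, -59.56, -116.73]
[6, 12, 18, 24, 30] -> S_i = 6 + 6*i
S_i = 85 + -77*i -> [85, 8, -69, -146, -223]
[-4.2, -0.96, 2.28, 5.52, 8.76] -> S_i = -4.20 + 3.24*i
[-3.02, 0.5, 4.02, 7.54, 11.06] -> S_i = -3.02 + 3.52*i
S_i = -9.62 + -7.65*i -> [-9.62, -17.27, -24.92, -32.57, -40.22]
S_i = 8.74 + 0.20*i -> [8.74, 8.94, 9.14, 9.34, 9.54]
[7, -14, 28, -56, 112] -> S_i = 7*-2^i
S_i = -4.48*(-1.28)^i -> [-4.48, 5.73, -7.34, 9.4, -12.03]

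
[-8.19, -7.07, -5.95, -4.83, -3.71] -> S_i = -8.19 + 1.12*i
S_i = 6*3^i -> [6, 18, 54, 162, 486]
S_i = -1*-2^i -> [-1, 2, -4, 8, -16]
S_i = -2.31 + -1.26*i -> [-2.31, -3.57, -4.83, -6.09, -7.35]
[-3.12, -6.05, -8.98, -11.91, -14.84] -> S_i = -3.12 + -2.93*i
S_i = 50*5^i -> [50, 250, 1250, 6250, 31250]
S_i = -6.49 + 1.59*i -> [-6.49, -4.9, -3.31, -1.72, -0.13]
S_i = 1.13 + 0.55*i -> [1.13, 1.68, 2.23, 2.78, 3.33]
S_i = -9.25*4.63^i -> [-9.25, -42.83, -198.29, -918.09, -4250.75]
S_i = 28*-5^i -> [28, -140, 700, -3500, 17500]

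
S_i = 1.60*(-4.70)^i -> [1.6, -7.52, 35.34, -166.12, 780.75]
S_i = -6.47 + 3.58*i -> [-6.47, -2.89, 0.69, 4.27, 7.85]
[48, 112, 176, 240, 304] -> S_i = 48 + 64*i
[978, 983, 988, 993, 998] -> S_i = 978 + 5*i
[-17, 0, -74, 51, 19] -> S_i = Random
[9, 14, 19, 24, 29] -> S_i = 9 + 5*i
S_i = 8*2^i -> [8, 16, 32, 64, 128]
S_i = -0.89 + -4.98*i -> [-0.89, -5.87, -10.85, -15.83, -20.81]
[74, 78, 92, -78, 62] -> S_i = Random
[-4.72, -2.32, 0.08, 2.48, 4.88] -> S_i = -4.72 + 2.40*i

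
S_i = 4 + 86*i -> [4, 90, 176, 262, 348]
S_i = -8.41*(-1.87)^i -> [-8.41, 15.73, -29.41, 54.99, -102.84]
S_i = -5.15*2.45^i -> [-5.15, -12.62, -30.91, -75.74, -185.55]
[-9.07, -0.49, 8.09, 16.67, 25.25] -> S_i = -9.07 + 8.58*i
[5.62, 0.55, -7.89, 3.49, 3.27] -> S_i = Random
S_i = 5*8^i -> [5, 40, 320, 2560, 20480]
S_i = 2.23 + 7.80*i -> [2.23, 10.03, 17.83, 25.63, 33.43]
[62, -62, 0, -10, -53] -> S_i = Random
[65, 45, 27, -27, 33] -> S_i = Random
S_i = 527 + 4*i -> [527, 531, 535, 539, 543]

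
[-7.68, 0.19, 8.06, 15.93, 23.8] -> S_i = -7.68 + 7.87*i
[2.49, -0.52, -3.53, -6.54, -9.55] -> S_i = 2.49 + -3.01*i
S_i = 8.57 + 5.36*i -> [8.57, 13.93, 19.29, 24.65, 30.01]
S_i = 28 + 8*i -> [28, 36, 44, 52, 60]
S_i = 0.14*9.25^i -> [0.14, 1.3, 11.98, 110.8, 1024.93]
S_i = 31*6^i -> [31, 186, 1116, 6696, 40176]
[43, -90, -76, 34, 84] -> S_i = Random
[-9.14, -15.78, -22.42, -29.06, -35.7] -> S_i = -9.14 + -6.64*i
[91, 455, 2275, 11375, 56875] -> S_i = 91*5^i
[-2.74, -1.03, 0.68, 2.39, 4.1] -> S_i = -2.74 + 1.71*i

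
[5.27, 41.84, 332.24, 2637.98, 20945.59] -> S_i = 5.27*7.94^i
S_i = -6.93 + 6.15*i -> [-6.93, -0.78, 5.37, 11.52, 17.67]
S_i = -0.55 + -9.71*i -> [-0.55, -10.26, -19.97, -29.68, -39.39]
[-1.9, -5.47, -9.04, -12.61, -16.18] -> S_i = -1.90 + -3.57*i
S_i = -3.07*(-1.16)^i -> [-3.07, 3.56, -4.13, 4.79, -5.56]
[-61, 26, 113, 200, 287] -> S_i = -61 + 87*i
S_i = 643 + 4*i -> [643, 647, 651, 655, 659]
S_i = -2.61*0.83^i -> [-2.61, -2.17, -1.8, -1.49, -1.24]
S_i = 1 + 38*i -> [1, 39, 77, 115, 153]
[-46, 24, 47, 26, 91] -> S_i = Random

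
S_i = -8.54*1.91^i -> [-8.54, -16.31, -31.15, -59.51, -113.66]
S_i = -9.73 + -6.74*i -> [-9.73, -16.47, -23.21, -29.95, -36.69]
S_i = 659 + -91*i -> [659, 568, 477, 386, 295]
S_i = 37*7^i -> [37, 259, 1813, 12691, 88837]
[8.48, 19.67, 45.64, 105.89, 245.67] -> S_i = 8.48*2.32^i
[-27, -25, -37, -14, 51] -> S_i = Random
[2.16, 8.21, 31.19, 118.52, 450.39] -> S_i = 2.16*3.80^i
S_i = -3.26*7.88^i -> [-3.26, -25.69, -202.43, -1595.13, -12569.63]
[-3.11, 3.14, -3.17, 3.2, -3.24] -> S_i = -3.11*(-1.01)^i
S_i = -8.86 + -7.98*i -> [-8.86, -16.84, -24.82, -32.8, -40.78]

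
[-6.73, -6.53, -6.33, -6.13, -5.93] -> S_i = -6.73 + 0.20*i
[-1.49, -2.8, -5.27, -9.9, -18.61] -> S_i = -1.49*1.88^i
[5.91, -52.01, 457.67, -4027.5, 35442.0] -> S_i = 5.91*(-8.80)^i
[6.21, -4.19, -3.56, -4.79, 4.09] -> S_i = Random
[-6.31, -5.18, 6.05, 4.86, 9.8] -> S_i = Random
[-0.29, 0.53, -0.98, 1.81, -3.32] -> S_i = -0.29*(-1.84)^i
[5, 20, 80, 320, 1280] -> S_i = 5*4^i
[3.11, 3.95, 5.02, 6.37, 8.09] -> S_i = 3.11*1.27^i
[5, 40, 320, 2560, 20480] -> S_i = 5*8^i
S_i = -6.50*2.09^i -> [-6.5, -13.58, -28.39, -59.34, -124.02]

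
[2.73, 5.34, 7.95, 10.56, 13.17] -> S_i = 2.73 + 2.61*i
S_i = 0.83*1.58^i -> [0.83, 1.31, 2.07, 3.27, 5.17]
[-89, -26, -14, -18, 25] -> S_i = Random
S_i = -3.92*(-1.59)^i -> [-3.92, 6.23, -9.91, 15.76, -25.05]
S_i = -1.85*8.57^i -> [-1.85, -15.85, -135.87, -1164.43, -9979.18]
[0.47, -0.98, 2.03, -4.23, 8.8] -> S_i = 0.47*(-2.08)^i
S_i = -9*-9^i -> [-9, 81, -729, 6561, -59049]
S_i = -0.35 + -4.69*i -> [-0.35, -5.04, -9.73, -14.42, -19.11]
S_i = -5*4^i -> [-5, -20, -80, -320, -1280]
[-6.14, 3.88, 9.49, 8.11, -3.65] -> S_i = Random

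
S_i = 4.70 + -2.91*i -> [4.7, 1.79, -1.12, -4.03, -6.94]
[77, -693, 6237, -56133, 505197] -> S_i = 77*-9^i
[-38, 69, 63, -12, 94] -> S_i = Random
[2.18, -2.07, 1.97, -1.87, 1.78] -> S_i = 2.18*(-0.95)^i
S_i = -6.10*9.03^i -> [-6.1, -55.08, -497.4, -4491.52, -40558.4]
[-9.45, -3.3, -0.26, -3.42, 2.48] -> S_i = Random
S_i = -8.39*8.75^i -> [-8.39, -73.41, -642.36, -5620.64, -49180.64]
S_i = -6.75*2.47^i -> [-6.75, -16.67, -41.18, -101.72, -251.24]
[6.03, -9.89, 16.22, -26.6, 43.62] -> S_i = 6.03*(-1.64)^i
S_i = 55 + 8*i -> [55, 63, 71, 79, 87]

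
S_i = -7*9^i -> [-7, -63, -567, -5103, -45927]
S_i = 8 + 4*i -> [8, 12, 16, 20, 24]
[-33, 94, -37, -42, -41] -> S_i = Random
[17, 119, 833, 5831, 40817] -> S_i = 17*7^i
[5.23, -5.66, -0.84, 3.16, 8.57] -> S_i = Random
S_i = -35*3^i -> [-35, -105, -315, -945, -2835]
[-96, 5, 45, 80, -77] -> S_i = Random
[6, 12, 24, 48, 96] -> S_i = 6*2^i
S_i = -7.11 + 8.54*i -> [-7.11, 1.43, 9.97, 18.51, 27.05]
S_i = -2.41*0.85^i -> [-2.41, -2.05, -1.74, -1.48, -1.26]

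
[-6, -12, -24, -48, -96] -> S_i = -6*2^i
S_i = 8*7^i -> [8, 56, 392, 2744, 19208]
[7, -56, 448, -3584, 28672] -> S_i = 7*-8^i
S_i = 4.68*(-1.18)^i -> [4.68, -5.52, 6.52, -7.69, 9.07]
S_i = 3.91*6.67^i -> [3.91, 26.08, 173.95, 1160.26, 7738.92]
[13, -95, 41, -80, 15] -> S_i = Random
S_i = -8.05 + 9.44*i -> [-8.05, 1.39, 10.83, 20.27, 29.71]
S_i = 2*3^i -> [2, 6, 18, 54, 162]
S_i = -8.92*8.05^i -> [-8.92, -71.81, -578.04, -4653.21, -37458.33]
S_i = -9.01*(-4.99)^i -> [-9.01, 44.96, -224.35, 1119.51, -5586.33]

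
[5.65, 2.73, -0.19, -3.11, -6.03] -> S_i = 5.65 + -2.92*i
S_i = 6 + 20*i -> [6, 26, 46, 66, 86]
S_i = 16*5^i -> [16, 80, 400, 2000, 10000]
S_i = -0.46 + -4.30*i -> [-0.46, -4.76, -9.06, -13.36, -17.66]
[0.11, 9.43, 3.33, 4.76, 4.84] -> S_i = Random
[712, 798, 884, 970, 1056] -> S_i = 712 + 86*i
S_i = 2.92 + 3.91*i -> [2.92, 6.83, 10.74, 14.65, 18.56]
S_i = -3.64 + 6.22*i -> [-3.64, 2.58, 8.8, 15.02, 21.24]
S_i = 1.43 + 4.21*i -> [1.43, 5.64, 9.85, 14.06, 18.27]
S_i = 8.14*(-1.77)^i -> [8.14, -14.41, 25.5, -45.14, 79.89]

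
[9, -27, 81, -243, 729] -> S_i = 9*-3^i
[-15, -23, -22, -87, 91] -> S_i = Random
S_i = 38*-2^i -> [38, -76, 152, -304, 608]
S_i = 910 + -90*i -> [910, 820, 730, 640, 550]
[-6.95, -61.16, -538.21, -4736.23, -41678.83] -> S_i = -6.95*8.80^i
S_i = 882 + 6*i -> [882, 888, 894, 900, 906]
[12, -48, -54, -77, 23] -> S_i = Random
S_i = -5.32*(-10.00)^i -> [-5.32, 53.2, -532.0, 5320.0, -53200.0]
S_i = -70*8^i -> [-70, -560, -4480, -35840, -286720]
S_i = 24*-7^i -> [24, -168, 1176, -8232, 57624]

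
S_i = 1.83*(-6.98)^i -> [1.83, -12.77, 89.16, -622.33, 4343.83]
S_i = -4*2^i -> [-4, -8, -16, -32, -64]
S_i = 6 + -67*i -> [6, -61, -128, -195, -262]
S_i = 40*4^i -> [40, 160, 640, 2560, 10240]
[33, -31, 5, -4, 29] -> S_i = Random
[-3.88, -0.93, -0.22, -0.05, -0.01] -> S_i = -3.88*0.24^i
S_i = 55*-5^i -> [55, -275, 1375, -6875, 34375]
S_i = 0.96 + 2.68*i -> [0.96, 3.64, 6.32, 9.0, 11.68]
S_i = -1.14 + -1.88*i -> [-1.14, -3.02, -4.9, -6.78, -8.66]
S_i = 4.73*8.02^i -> [4.73, 37.93, 304.24, 2439.97, 19568.55]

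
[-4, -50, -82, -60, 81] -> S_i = Random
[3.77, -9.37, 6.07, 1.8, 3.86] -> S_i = Random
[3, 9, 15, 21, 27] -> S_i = 3 + 6*i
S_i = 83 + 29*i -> [83, 112, 141, 170, 199]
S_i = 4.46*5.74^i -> [4.46, 25.6, 146.95, 843.47, 4841.53]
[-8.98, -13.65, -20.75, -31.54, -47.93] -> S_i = -8.98*1.52^i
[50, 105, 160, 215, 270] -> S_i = 50 + 55*i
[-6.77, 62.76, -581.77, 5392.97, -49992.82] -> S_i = -6.77*(-9.27)^i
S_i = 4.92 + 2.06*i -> [4.92, 6.98, 9.04, 11.1, 13.16]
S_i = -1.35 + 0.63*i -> [-1.35, -0.72, -0.09, 0.54, 1.17]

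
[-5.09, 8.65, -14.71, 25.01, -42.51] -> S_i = -5.09*(-1.70)^i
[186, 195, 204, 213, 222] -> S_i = 186 + 9*i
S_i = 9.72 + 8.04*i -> [9.72, 17.76, 25.8, 33.84, 41.88]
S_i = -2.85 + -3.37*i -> [-2.85, -6.22, -9.59, -12.96, -16.33]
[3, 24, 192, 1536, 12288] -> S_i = 3*8^i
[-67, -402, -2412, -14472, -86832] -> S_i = -67*6^i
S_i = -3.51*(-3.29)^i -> [-3.51, 11.55, -37.99, 125.0, -411.24]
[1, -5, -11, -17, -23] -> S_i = 1 + -6*i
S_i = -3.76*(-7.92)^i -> [-3.76, 29.78, -235.85, 1867.94, -14794.1]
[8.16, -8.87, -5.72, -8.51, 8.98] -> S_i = Random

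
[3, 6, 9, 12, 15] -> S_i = 3 + 3*i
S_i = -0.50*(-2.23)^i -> [-0.5, 1.12, -2.49, 5.54, -12.36]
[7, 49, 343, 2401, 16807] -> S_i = 7*7^i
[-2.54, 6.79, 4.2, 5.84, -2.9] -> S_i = Random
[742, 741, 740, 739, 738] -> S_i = 742 + -1*i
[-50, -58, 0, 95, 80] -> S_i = Random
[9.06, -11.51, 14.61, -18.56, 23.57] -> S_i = 9.06*(-1.27)^i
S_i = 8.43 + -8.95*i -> [8.43, -0.52, -9.47, -18.42, -27.37]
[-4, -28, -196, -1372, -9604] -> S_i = -4*7^i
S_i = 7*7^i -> [7, 49, 343, 2401, 16807]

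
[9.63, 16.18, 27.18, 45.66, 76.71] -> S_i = 9.63*1.68^i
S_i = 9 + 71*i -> [9, 80, 151, 222, 293]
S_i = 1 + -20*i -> [1, -19, -39, -59, -79]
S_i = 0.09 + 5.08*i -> [0.09, 5.17, 10.25, 15.33, 20.41]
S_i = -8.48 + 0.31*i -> [-8.48, -8.17, -7.86, -7.55, -7.24]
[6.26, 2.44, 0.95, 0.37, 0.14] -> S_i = 6.26*0.39^i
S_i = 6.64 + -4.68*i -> [6.64, 1.96, -2.72, -7.4, -12.08]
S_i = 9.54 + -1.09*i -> [9.54, 8.45, 7.36, 6.27, 5.18]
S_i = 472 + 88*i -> [472, 560, 648, 736, 824]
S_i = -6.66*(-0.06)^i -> [-6.66, 0.4, -0.02, 0.0, -0.0]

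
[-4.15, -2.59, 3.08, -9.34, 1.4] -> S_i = Random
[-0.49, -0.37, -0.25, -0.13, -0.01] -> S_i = -0.49 + 0.12*i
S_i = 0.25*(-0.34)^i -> [0.25, -0.08, 0.03, -0.01, 0.0]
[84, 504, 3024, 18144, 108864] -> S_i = 84*6^i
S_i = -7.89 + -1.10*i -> [-7.89, -8.99, -10.09, -11.19, -12.29]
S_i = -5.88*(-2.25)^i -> [-5.88, 13.23, -29.77, 66.98, -150.7]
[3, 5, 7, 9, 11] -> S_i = 3 + 2*i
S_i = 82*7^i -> [82, 574, 4018, 28126, 196882]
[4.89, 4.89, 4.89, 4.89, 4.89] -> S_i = 4.89*1.00^i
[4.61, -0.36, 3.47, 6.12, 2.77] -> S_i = Random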